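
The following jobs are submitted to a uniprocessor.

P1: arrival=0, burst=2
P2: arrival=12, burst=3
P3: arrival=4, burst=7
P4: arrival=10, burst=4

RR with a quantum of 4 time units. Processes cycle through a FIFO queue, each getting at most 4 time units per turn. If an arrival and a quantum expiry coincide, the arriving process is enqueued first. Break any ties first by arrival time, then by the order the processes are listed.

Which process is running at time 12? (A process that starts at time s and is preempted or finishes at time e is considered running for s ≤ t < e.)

Schedule: | P1 0-2 | idle 2-4 | P3 4-11 | P4 11-15 | P2 15-18 |
Completion: P1=2  P2=18  P3=11  P4=15

P4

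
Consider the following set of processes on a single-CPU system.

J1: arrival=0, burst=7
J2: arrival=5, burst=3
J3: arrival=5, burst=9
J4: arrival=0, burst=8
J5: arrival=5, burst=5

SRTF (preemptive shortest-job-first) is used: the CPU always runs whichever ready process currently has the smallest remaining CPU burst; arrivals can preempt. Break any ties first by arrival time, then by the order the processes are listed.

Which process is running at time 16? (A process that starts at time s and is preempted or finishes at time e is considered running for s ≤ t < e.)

J4

Schedule: | J1 0-7 | J2 7-10 | J5 10-15 | J4 15-23 | J3 23-32 |
Completion: J1=7  J2=10  J3=32  J4=23  J5=15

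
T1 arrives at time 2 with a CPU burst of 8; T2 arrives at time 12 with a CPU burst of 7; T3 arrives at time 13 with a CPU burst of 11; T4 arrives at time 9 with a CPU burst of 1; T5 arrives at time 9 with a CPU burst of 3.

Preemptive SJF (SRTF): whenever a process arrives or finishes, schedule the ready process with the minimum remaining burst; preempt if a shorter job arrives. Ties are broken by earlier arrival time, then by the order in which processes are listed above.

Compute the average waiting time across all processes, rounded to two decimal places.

Gantt: | idle 0-2 | T1 2-10 | T4 10-11 | T5 11-14 | T2 14-21 | T3 21-32 |
Completion: T1=10  T2=21  T3=32  T4=11  T5=14
Turnaround (C−A): T1=8  T2=9  T3=19  T4=2  T5=5
Waiting times: T1=0, T2=2, T3=8, T4=1, T5=2
Average waiting = (0+2+8+1+2) / 5 = 13/5 = 2.60

2.60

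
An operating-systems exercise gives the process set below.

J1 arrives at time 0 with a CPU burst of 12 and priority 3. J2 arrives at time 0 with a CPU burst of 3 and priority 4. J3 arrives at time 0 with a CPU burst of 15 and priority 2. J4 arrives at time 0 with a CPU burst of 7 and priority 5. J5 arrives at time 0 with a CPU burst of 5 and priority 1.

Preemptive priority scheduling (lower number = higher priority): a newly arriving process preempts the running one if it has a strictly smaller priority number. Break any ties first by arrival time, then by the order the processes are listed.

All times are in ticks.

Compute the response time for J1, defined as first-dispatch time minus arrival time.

20

Timeline: | J5 0-5 | J3 5-20 | J1 20-32 | J2 32-35 | J4 35-42 |
Completion: J1=32  J2=35  J3=20  J4=42  J5=5
Turnaround (C−A): J1=32  J2=35  J3=20  J4=42  J5=5
Response(J1) = first start − arrival = 20 − 0 = 20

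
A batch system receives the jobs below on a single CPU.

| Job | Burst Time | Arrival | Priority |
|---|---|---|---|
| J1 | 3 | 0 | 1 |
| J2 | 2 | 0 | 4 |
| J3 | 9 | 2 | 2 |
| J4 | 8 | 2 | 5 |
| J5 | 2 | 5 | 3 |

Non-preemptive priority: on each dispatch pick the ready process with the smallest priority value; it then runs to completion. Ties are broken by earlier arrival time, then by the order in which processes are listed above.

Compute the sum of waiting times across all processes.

36

Timeline: | J1 0-3 | J3 3-12 | J5 12-14 | J2 14-16 | J4 16-24 |
Completion: J1=3  J2=16  J3=12  J4=24  J5=14
Turnaround (C−A): J1=3  J2=16  J3=10  J4=22  J5=9
Waiting = turnaround − burst: J1=0, J2=14, J3=1, J4=14, J5=7
Total waiting = 0 + 14 + 1 + 14 + 7 = 36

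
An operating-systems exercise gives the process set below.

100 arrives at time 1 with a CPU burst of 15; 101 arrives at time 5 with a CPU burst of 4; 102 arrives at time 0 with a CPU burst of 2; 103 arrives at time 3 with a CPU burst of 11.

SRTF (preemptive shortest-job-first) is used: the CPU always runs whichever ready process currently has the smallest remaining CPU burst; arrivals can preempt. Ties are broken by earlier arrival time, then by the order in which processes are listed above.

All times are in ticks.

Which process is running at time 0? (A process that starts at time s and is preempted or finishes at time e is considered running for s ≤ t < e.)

102

Schedule: | 102 0-2 | 100 2-3 | 103 3-5 | 101 5-9 | 103 9-18 | 100 18-32 |
Completion: 100=32  101=9  102=2  103=18
Turnaround (C−A): 100=31  101=4  102=2  103=15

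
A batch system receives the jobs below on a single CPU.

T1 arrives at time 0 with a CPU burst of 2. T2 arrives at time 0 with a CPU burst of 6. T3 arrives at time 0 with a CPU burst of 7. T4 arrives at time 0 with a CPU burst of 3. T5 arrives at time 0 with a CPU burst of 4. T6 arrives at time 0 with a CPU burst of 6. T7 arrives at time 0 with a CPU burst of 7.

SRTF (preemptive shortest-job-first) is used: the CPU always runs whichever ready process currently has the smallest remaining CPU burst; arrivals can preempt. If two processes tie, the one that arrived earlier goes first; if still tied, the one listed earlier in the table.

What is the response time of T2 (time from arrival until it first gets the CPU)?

Schedule: | T1 0-2 | T4 2-5 | T5 5-9 | T2 9-15 | T6 15-21 | T3 21-28 | T7 28-35 |
Completion: T1=2  T2=15  T3=28  T4=5  T5=9  T6=21  T7=35
Turnaround (C−A): T1=2  T2=15  T3=28  T4=5  T5=9  T6=21  T7=35
Response(T2) = first start − arrival = 9 − 0 = 9

9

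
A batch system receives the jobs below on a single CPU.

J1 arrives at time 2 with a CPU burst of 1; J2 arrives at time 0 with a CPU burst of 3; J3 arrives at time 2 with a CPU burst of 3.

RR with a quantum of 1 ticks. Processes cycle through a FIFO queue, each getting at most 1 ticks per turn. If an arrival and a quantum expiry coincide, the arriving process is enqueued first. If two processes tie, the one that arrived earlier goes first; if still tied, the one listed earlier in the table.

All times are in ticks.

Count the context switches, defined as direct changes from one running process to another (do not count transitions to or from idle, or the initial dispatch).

4

Timeline: | J2 0-2 | J1 2-3 | J3 3-4 | J2 4-5 | J3 5-7 |
Completion: J1=3  J2=5  J3=7
Turnaround (C−A): J1=1  J2=5  J3=5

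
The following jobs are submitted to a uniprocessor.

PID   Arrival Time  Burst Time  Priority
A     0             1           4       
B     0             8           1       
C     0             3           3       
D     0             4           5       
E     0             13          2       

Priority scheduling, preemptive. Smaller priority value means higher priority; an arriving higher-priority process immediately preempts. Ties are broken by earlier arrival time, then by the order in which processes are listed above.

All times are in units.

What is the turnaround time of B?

Schedule: | B 0-8 | E 8-21 | C 21-24 | A 24-25 | D 25-29 |
Completion: A=25  B=8  C=24  D=29  E=21
Turnaround (C−A): A=25  B=8  C=24  D=29  E=21
Turnaround(B) = completion − arrival = 8 − 0 = 8

8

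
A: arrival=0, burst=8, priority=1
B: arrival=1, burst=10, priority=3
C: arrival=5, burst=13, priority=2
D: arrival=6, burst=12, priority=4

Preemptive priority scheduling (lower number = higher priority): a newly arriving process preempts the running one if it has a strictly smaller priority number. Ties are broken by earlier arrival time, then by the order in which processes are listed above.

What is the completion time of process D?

43

Timeline: | A 0-8 | C 8-21 | B 21-31 | D 31-43 |
Completion: A=8  B=31  C=21  D=43
Turnaround (C−A): A=8  B=30  C=16  D=37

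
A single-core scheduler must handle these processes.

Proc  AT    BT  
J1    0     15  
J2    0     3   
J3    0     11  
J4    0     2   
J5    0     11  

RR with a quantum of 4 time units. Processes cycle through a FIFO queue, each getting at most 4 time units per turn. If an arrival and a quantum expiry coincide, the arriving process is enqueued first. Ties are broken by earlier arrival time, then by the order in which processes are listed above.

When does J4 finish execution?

Timeline: | J1 0-4 | J2 4-7 | J3 7-11 | J4 11-13 | J5 13-17 | J1 17-21 | J3 21-25 | J5 25-29 | J1 29-33 | J3 33-36 | J5 36-39 | J1 39-42 |
Completion: J1=42  J2=7  J3=36  J4=13  J5=39
Turnaround (C−A): J1=42  J2=7  J3=36  J4=13  J5=39

13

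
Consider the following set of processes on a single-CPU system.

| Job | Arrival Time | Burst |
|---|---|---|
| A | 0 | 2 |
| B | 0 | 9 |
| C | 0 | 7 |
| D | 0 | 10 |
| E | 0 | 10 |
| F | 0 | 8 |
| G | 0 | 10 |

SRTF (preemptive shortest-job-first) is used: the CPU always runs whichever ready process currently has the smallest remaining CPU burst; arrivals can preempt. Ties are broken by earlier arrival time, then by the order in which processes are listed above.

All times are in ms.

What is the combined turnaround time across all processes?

Gantt: | A 0-2 | C 2-9 | F 9-17 | B 17-26 | D 26-36 | E 36-46 | G 46-56 |
Completion: A=2  B=26  C=9  D=36  E=46  F=17  G=56
Turnaround (C−A): A=2  B=26  C=9  D=36  E=46  F=17  G=56
Turnaround = completion − arrival: A=2, B=26, C=9, D=36, E=46, F=17, G=56
Total turnaround = 2 + 26 + 9 + 36 + 46 + 17 + 56 = 192

192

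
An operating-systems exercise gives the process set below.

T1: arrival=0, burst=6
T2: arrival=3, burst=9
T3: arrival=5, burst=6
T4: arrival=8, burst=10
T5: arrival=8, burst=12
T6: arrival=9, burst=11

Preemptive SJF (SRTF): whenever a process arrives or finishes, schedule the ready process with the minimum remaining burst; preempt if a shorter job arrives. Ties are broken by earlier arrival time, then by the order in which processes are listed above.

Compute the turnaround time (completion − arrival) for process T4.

Schedule: | T1 0-6 | T3 6-12 | T2 12-21 | T4 21-31 | T6 31-42 | T5 42-54 |
Completion: T1=6  T2=21  T3=12  T4=31  T5=54  T6=42
Turnaround(T4) = completion − arrival = 31 − 8 = 23

23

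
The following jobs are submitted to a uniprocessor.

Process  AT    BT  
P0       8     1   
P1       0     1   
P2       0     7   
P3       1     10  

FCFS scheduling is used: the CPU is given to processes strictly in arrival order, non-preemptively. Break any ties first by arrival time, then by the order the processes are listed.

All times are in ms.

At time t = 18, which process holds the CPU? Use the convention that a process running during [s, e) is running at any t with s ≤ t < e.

Schedule: | P1 0-1 | P2 1-8 | P3 8-18 | P0 18-19 |
Completion: P0=19  P1=1  P2=8  P3=18

P0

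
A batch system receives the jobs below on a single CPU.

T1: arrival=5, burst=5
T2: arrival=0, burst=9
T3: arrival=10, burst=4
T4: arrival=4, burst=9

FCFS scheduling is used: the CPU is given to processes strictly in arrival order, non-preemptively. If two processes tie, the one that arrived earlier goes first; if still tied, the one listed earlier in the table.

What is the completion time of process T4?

18

Schedule: | T2 0-9 | T4 9-18 | T1 18-23 | T3 23-27 |
Completion: T1=23  T2=9  T3=27  T4=18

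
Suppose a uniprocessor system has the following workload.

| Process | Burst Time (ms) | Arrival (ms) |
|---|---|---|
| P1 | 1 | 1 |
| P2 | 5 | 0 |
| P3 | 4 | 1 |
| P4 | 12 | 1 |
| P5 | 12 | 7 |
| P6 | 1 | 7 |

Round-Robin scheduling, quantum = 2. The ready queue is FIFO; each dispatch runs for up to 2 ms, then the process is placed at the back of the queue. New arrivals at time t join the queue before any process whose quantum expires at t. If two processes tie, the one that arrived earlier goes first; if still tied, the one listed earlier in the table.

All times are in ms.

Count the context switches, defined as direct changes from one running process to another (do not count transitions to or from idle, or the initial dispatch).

Schedule: | P2 0-2 | P1 2-3 | P3 3-5 | P4 5-7 | P2 7-9 | P3 9-11 | P5 11-13 | P6 13-14 | P4 14-16 | P2 16-17 | P5 17-19 | P4 19-21 | P5 21-23 | P4 23-25 | P5 25-27 | P4 27-29 | P5 29-31 | P4 31-33 | P5 33-35 |
Completion: P1=3  P2=17  P3=11  P4=33  P5=35  P6=14

18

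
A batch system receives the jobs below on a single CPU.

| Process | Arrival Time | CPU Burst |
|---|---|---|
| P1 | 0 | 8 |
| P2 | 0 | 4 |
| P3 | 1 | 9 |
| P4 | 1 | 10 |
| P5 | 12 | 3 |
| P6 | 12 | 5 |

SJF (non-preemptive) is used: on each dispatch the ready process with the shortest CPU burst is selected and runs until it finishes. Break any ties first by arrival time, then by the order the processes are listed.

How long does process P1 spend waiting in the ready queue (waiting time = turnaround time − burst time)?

4

Schedule: | P2 0-4 | P1 4-12 | P5 12-15 | P6 15-20 | P3 20-29 | P4 29-39 |
Completion: P1=12  P2=4  P3=29  P4=39  P5=15  P6=20
Turnaround (C−A): P1=12  P2=4  P3=28  P4=38  P5=3  P6=8
Waiting(P1) = turnaround − burst = 12 − 8 = 4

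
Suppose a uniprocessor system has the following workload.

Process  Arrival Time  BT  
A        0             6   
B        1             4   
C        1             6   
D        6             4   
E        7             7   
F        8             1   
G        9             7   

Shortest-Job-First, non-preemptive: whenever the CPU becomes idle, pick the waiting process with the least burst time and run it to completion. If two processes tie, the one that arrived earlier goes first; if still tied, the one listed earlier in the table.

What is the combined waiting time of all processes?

59

Gantt: | A 0-6 | B 6-10 | F 10-11 | D 11-15 | C 15-21 | E 21-28 | G 28-35 |
Completion: A=6  B=10  C=21  D=15  E=28  F=11  G=35
Waiting = turnaround − burst: A=0, B=5, C=14, D=5, E=14, F=2, G=19
Total waiting = 0 + 5 + 14 + 5 + 14 + 2 + 19 = 59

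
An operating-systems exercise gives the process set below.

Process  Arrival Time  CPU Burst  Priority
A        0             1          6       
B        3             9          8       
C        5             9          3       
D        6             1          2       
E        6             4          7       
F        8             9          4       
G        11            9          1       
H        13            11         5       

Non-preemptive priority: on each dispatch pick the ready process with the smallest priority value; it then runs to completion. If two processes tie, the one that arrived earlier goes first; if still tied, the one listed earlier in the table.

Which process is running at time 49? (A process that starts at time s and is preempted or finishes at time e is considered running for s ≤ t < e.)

Timeline: | A 0-1 | idle 1-3 | B 3-12 | G 12-21 | D 21-22 | C 22-31 | F 31-40 | H 40-51 | E 51-55 |
Completion: A=1  B=12  C=31  D=22  E=55  F=40  G=21  H=51
Turnaround (C−A): A=1  B=9  C=26  D=16  E=49  F=32  G=10  H=38

H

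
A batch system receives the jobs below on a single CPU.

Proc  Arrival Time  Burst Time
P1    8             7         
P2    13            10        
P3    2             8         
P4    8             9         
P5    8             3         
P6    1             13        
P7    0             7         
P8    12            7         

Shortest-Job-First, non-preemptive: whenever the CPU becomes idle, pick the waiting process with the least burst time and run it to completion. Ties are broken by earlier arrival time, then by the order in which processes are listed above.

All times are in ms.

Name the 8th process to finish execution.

P6

Timeline: | P7 0-7 | P3 7-15 | P5 15-18 | P1 18-25 | P8 25-32 | P4 32-41 | P2 41-51 | P6 51-64 |
Completion: P1=25  P2=51  P3=15  P4=41  P5=18  P6=64  P7=7  P8=32
Finish order: P7 → P3 → P5 → P1 → P8 → P4 → P2 → P6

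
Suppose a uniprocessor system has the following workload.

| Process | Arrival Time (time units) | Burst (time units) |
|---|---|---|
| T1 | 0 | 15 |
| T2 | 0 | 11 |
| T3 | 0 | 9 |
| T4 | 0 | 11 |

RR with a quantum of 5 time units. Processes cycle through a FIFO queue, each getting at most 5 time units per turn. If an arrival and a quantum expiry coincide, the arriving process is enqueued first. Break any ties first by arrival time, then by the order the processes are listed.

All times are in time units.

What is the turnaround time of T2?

Gantt: | T1 0-5 | T2 5-10 | T3 10-15 | T4 15-20 | T1 20-25 | T2 25-30 | T3 30-34 | T4 34-39 | T1 39-44 | T2 44-45 | T4 45-46 |
Completion: T1=44  T2=45  T3=34  T4=46
Turnaround (C−A): T1=44  T2=45  T3=34  T4=46
Turnaround(T2) = completion − arrival = 45 − 0 = 45

45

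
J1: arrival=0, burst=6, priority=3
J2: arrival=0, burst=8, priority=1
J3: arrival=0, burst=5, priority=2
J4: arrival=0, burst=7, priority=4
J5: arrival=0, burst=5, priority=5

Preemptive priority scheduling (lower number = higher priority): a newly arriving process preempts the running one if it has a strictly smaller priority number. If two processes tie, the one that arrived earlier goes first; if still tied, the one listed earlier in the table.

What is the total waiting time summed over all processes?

66

Gantt: | J2 0-8 | J3 8-13 | J1 13-19 | J4 19-26 | J5 26-31 |
Completion: J1=19  J2=8  J3=13  J4=26  J5=31
Turnaround (C−A): J1=19  J2=8  J3=13  J4=26  J5=31
Waiting = turnaround − burst: J1=13, J2=0, J3=8, J4=19, J5=26
Total waiting = 13 + 0 + 8 + 19 + 26 = 66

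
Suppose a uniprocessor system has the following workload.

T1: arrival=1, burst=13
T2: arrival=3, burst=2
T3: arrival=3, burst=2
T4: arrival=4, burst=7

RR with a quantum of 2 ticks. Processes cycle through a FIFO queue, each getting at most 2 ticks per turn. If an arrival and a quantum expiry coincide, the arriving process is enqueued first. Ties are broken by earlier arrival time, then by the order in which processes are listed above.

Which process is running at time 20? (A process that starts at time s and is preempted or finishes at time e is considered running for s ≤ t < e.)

T1

Schedule: | idle 0-1 | T1 1-3 | T2 3-5 | T3 5-7 | T1 7-9 | T4 9-11 | T1 11-13 | T4 13-15 | T1 15-17 | T4 17-19 | T1 19-21 | T4 21-22 | T1 22-25 |
Completion: T1=25  T2=5  T3=7  T4=22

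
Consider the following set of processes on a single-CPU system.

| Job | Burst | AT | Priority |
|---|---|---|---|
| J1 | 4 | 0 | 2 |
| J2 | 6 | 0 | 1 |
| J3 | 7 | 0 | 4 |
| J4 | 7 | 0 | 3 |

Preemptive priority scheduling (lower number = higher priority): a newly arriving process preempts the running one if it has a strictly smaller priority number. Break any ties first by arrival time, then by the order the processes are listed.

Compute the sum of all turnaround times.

Gantt: | J2 0-6 | J1 6-10 | J4 10-17 | J3 17-24 |
Completion: J1=10  J2=6  J3=24  J4=17
Turnaround = completion − arrival: J1=10, J2=6, J3=24, J4=17
Total turnaround = 10 + 6 + 24 + 17 = 57

57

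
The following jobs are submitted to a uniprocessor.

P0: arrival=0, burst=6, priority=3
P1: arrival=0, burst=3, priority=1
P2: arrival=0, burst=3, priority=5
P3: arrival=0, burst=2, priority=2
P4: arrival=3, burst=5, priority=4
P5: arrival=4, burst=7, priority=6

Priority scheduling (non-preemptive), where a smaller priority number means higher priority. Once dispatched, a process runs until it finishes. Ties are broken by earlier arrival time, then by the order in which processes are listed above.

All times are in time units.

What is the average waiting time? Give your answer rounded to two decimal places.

7.83

Timeline: | P1 0-3 | P3 3-5 | P0 5-11 | P4 11-16 | P2 16-19 | P5 19-26 |
Completion: P0=11  P1=3  P2=19  P3=5  P4=16  P5=26
Turnaround (C−A): P0=11  P1=3  P2=19  P3=5  P4=13  P5=22
Waiting times: P0=5, P1=0, P2=16, P3=3, P4=8, P5=15
Average waiting = (5+0+16+3+8+15) / 6 = 47/6 = 7.83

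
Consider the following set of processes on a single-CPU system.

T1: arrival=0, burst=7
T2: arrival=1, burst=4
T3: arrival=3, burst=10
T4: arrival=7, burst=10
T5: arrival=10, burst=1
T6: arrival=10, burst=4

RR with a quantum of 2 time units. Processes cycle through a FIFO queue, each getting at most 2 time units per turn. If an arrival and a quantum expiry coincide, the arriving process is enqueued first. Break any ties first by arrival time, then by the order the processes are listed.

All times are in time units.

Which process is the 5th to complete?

Gantt: | T1 0-2 | T2 2-4 | T1 4-6 | T3 6-8 | T2 8-10 | T1 10-12 | T4 12-14 | T3 14-16 | T5 16-17 | T6 17-19 | T1 19-20 | T4 20-22 | T3 22-24 | T6 24-26 | T4 26-28 | T3 28-30 | T4 30-32 | T3 32-34 | T4 34-36 |
Completion: T1=20  T2=10  T3=34  T4=36  T5=17  T6=26
Turnaround (C−A): T1=20  T2=9  T3=31  T4=29  T5=7  T6=16
Finish order: T2 → T5 → T1 → T6 → T3 → T4

T3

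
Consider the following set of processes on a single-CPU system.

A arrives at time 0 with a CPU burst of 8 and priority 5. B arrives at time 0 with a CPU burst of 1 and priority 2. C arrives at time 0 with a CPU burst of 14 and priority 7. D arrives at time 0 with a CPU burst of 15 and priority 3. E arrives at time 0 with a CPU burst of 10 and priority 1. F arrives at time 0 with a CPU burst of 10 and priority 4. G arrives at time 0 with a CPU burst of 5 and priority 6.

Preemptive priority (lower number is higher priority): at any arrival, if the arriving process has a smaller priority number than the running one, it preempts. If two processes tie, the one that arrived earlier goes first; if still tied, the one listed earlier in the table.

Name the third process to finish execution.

D

Gantt: | E 0-10 | B 10-11 | D 11-26 | F 26-36 | A 36-44 | G 44-49 | C 49-63 |
Completion: A=44  B=11  C=63  D=26  E=10  F=36  G=49
Turnaround (C−A): A=44  B=11  C=63  D=26  E=10  F=36  G=49
Finish order: E → B → D → F → A → G → C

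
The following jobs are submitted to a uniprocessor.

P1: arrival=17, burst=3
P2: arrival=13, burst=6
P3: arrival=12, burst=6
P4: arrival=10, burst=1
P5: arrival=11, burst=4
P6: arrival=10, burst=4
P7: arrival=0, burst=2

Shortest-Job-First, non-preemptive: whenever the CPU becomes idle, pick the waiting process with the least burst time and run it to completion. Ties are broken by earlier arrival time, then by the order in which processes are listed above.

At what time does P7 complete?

Timeline: | P7 0-2 | idle 2-10 | P4 10-11 | P6 11-15 | P5 15-19 | P1 19-22 | P3 22-28 | P2 28-34 |
Completion: P1=22  P2=34  P3=28  P4=11  P5=19  P6=15  P7=2

2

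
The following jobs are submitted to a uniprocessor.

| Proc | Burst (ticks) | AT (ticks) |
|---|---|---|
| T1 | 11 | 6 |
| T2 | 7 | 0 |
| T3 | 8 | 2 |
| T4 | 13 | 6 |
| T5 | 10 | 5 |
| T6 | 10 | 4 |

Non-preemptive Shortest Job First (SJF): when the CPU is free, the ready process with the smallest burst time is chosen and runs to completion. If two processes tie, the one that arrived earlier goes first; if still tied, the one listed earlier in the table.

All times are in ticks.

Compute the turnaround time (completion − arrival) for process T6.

21

Timeline: | T2 0-7 | T3 7-15 | T6 15-25 | T5 25-35 | T1 35-46 | T4 46-59 |
Completion: T1=46  T2=7  T3=15  T4=59  T5=35  T6=25
Turnaround(T6) = completion − arrival = 25 − 4 = 21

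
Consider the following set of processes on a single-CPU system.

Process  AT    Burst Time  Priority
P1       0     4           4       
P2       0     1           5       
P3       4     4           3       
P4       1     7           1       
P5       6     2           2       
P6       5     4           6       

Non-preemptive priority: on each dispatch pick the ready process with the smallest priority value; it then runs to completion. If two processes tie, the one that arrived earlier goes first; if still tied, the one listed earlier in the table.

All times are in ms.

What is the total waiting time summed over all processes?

Schedule: | P1 0-4 | P4 4-11 | P5 11-13 | P3 13-17 | P2 17-18 | P6 18-22 |
Completion: P1=4  P2=18  P3=17  P4=11  P5=13  P6=22
Waiting = turnaround − burst: P1=0, P2=17, P3=9, P4=3, P5=5, P6=13
Total waiting = 0 + 17 + 9 + 3 + 5 + 13 = 47

47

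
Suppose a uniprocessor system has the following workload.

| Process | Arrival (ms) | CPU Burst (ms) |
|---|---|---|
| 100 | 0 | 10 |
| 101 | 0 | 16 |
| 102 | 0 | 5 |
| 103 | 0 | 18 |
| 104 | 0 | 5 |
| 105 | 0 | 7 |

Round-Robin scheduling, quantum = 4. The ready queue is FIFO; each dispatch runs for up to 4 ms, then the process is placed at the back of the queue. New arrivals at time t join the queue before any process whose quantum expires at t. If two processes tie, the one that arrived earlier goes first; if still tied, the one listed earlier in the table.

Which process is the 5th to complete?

101

Gantt: | 100 0-4 | 101 4-8 | 102 8-12 | 103 12-16 | 104 16-20 | 105 20-24 | 100 24-28 | 101 28-32 | 102 32-33 | 103 33-37 | 104 37-38 | 105 38-41 | 100 41-43 | 101 43-47 | 103 47-51 | 101 51-55 | 103 55-61 |
Completion: 100=43  101=55  102=33  103=61  104=38  105=41
Turnaround (C−A): 100=43  101=55  102=33  103=61  104=38  105=41
Finish order: 102 → 104 → 105 → 100 → 101 → 103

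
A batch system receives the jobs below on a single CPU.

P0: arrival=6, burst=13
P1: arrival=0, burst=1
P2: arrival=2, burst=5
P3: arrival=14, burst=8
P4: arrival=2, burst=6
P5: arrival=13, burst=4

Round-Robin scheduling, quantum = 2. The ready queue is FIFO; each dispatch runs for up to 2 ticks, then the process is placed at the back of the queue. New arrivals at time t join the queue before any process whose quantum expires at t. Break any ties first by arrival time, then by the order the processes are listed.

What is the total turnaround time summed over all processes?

Schedule: | P1 0-1 | idle 1-2 | P2 2-4 | P4 4-6 | P2 6-8 | P0 8-10 | P4 10-12 | P2 12-13 | P0 13-15 | P4 15-17 | P5 17-19 | P3 19-21 | P0 21-23 | P5 23-25 | P3 25-27 | P0 27-29 | P3 29-31 | P0 31-33 | P3 33-35 | P0 35-38 |
Completion: P0=38  P1=1  P2=13  P3=35  P4=17  P5=25
Turnaround (C−A): P0=32  P1=1  P2=11  P3=21  P4=15  P5=12
Turnaround = completion − arrival: P0=32, P1=1, P2=11, P3=21, P4=15, P5=12
Total turnaround = 32 + 1 + 11 + 21 + 15 + 12 = 92

92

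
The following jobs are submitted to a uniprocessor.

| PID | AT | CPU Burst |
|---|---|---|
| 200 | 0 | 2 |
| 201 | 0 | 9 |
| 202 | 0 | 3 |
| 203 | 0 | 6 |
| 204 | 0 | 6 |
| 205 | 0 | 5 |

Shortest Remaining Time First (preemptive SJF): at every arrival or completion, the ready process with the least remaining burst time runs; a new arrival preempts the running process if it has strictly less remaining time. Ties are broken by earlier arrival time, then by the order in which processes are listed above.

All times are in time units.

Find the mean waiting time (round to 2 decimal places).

9.17

Schedule: | 200 0-2 | 202 2-5 | 205 5-10 | 203 10-16 | 204 16-22 | 201 22-31 |
Completion: 200=2  201=31  202=5  203=16  204=22  205=10
Turnaround (C−A): 200=2  201=31  202=5  203=16  204=22  205=10
Waiting times: 200=0, 201=22, 202=2, 203=10, 204=16, 205=5
Average waiting = (0+22+2+10+16+5) / 6 = 55/6 = 9.17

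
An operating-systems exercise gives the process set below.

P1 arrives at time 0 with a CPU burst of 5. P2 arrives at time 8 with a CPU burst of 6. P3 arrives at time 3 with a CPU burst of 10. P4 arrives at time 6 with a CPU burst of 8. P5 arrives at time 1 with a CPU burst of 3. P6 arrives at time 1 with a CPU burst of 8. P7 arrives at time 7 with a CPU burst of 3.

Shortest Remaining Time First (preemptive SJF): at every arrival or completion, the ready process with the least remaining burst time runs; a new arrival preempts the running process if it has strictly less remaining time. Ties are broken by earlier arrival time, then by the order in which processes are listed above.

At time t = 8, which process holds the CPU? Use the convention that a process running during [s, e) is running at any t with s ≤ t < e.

Timeline: | P1 0-1 | P5 1-4 | P1 4-8 | P7 8-11 | P2 11-17 | P6 17-25 | P4 25-33 | P3 33-43 |
Completion: P1=8  P2=17  P3=43  P4=33  P5=4  P6=25  P7=11
Turnaround (C−A): P1=8  P2=9  P3=40  P4=27  P5=3  P6=24  P7=4

P7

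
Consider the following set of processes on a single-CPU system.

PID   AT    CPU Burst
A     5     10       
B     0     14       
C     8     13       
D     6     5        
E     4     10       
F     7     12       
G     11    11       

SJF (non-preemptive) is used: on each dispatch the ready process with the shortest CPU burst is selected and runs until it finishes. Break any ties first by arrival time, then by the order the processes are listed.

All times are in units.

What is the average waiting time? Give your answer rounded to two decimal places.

24.57

Timeline: | B 0-14 | D 14-19 | E 19-29 | A 29-39 | G 39-50 | F 50-62 | C 62-75 |
Completion: A=39  B=14  C=75  D=19  E=29  F=62  G=50
Waiting times: A=24, B=0, C=54, D=8, E=15, F=43, G=28
Average waiting = (24+0+54+8+15+43+28) / 7 = 172/7 = 24.57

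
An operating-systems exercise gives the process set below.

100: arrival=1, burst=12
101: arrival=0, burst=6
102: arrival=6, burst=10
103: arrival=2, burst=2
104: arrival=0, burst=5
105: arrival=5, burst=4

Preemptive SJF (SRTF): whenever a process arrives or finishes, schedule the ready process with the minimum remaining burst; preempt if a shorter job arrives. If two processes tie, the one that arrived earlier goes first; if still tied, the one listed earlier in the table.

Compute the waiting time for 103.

Schedule: | 104 0-2 | 103 2-4 | 104 4-7 | 105 7-11 | 101 11-17 | 102 17-27 | 100 27-39 |
Completion: 100=39  101=17  102=27  103=4  104=7  105=11
Turnaround (C−A): 100=38  101=17  102=21  103=2  104=7  105=6
Waiting(103) = turnaround − burst = 2 − 2 = 0

0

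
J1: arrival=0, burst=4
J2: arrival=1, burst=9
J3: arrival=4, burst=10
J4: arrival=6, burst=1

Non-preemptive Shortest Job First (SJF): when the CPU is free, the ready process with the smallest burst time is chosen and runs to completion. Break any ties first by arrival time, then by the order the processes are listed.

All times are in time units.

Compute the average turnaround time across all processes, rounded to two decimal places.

11.00

Schedule: | J1 0-4 | J2 4-13 | J4 13-14 | J3 14-24 |
Completion: J1=4  J2=13  J3=24  J4=14
Turnaround (C−A): J1=4  J2=12  J3=20  J4=8
Turnaround times: J1=4, J2=12, J3=20, J4=8
Average turnaround = (4+12+20+8) / 4 = 44/4 = 11.00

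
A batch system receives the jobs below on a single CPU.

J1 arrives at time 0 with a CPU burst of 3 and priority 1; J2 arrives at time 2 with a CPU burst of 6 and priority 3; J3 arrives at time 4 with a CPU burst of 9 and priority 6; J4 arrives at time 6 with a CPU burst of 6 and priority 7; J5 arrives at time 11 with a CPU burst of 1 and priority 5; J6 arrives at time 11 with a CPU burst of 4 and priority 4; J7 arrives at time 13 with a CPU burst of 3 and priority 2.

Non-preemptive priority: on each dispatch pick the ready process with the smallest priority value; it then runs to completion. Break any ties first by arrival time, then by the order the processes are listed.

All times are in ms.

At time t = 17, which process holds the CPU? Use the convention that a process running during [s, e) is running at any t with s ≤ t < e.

J3

Schedule: | J1 0-3 | J2 3-9 | J3 9-18 | J7 18-21 | J6 21-25 | J5 25-26 | J4 26-32 |
Completion: J1=3  J2=9  J3=18  J4=32  J5=26  J6=25  J7=21
Turnaround (C−A): J1=3  J2=7  J3=14  J4=26  J5=15  J6=14  J7=8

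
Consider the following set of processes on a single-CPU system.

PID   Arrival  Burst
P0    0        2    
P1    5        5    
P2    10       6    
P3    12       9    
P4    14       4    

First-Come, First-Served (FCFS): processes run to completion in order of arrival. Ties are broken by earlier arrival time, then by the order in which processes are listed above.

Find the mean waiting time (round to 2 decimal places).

3.00

Schedule: | P0 0-2 | idle 2-5 | P1 5-10 | P2 10-16 | P3 16-25 | P4 25-29 |
Completion: P0=2  P1=10  P2=16  P3=25  P4=29
Turnaround (C−A): P0=2  P1=5  P2=6  P3=13  P4=15
Waiting times: P0=0, P1=0, P2=0, P3=4, P4=11
Average waiting = (0+0+0+4+11) / 5 = 15/5 = 3.00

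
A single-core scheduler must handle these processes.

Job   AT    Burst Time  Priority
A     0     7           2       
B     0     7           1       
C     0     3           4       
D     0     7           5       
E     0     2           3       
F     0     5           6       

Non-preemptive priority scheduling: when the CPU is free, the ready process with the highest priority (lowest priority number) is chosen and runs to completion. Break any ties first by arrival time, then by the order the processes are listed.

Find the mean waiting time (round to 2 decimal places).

13.67

Schedule: | B 0-7 | A 7-14 | E 14-16 | C 16-19 | D 19-26 | F 26-31 |
Completion: A=14  B=7  C=19  D=26  E=16  F=31
Waiting times: A=7, B=0, C=16, D=19, E=14, F=26
Average waiting = (7+0+16+19+14+26) / 6 = 82/6 = 13.67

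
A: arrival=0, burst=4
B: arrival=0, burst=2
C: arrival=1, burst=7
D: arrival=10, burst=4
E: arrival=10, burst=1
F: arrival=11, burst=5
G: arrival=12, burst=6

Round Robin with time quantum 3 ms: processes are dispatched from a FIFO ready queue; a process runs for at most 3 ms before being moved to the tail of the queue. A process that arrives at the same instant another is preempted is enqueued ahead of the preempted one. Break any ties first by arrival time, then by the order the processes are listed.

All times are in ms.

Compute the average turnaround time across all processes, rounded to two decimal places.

12.57

Timeline: | A 0-3 | B 3-5 | C 5-8 | A 8-9 | C 9-12 | D 12-15 | E 15-16 | F 16-19 | G 19-22 | C 22-23 | D 23-24 | F 24-26 | G 26-29 |
Completion: A=9  B=5  C=23  D=24  E=16  F=26  G=29
Turnaround (C−A): A=9  B=5  C=22  D=14  E=6  F=15  G=17
Turnaround times: A=9, B=5, C=22, D=14, E=6, F=15, G=17
Average turnaround = (9+5+22+14+6+15+17) / 7 = 88/7 = 12.57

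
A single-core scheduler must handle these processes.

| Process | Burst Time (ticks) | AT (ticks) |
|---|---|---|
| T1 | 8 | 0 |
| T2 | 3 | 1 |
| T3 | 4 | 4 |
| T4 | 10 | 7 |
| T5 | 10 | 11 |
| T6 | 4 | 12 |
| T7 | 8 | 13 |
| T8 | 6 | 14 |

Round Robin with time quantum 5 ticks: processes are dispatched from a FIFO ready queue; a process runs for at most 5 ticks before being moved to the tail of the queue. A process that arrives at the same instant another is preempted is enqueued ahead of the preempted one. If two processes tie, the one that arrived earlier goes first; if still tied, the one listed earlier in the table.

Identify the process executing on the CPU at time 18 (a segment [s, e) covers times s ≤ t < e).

Schedule: | T1 0-5 | T2 5-8 | T3 8-12 | T1 12-15 | T4 15-20 | T5 20-25 | T6 25-29 | T7 29-34 | T8 34-39 | T4 39-44 | T5 44-49 | T7 49-52 | T8 52-53 |
Completion: T1=15  T2=8  T3=12  T4=44  T5=49  T6=29  T7=52  T8=53
Turnaround (C−A): T1=15  T2=7  T3=8  T4=37  T5=38  T6=17  T7=39  T8=39

T4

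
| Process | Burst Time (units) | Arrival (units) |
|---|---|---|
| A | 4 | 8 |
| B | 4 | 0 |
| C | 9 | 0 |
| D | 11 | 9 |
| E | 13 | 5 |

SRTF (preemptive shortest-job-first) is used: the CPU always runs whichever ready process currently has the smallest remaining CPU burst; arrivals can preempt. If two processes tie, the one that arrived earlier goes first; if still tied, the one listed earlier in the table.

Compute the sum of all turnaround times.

80

Timeline: | B 0-4 | C 4-8 | A 8-12 | C 12-17 | D 17-28 | E 28-41 |
Completion: A=12  B=4  C=17  D=28  E=41
Turnaround = completion − arrival: A=4, B=4, C=17, D=19, E=36
Total turnaround = 4 + 4 + 17 + 19 + 36 = 80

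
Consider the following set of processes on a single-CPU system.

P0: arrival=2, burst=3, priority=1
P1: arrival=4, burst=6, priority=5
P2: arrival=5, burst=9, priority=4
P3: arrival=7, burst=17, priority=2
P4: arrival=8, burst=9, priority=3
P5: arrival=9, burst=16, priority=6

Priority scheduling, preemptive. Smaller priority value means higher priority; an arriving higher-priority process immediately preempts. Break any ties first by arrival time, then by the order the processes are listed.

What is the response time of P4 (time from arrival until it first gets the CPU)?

16

Gantt: | idle 0-2 | P0 2-5 | P2 5-7 | P3 7-24 | P4 24-33 | P2 33-40 | P1 40-46 | P5 46-62 |
Completion: P0=5  P1=46  P2=40  P3=24  P4=33  P5=62
Turnaround (C−A): P0=3  P1=42  P2=35  P3=17  P4=25  P5=53
Response(P4) = first start − arrival = 24 − 8 = 16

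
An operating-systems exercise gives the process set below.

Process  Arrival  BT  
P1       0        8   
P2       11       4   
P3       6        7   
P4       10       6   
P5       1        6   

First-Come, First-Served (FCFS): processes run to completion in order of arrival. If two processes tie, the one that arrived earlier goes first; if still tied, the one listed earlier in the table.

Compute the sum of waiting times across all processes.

42

Gantt: | P1 0-8 | P5 8-14 | P3 14-21 | P4 21-27 | P2 27-31 |
Completion: P1=8  P2=31  P3=21  P4=27  P5=14
Turnaround (C−A): P1=8  P2=20  P3=15  P4=17  P5=13
Waiting = turnaround − burst: P1=0, P2=16, P3=8, P4=11, P5=7
Total waiting = 0 + 16 + 8 + 11 + 7 = 42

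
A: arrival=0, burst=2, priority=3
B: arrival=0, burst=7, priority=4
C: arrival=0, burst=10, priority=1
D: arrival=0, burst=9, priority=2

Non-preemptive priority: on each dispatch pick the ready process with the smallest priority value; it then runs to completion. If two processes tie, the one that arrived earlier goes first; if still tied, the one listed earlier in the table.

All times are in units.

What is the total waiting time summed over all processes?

50

Timeline: | C 0-10 | D 10-19 | A 19-21 | B 21-28 |
Completion: A=21  B=28  C=10  D=19
Turnaround (C−A): A=21  B=28  C=10  D=19
Waiting = turnaround − burst: A=19, B=21, C=0, D=10
Total waiting = 19 + 21 + 0 + 10 = 50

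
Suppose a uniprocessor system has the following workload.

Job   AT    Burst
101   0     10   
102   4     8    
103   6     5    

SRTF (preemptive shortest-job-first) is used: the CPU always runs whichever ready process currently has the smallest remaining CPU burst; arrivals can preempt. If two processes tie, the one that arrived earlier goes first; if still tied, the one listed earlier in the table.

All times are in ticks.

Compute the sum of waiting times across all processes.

15

Gantt: | 101 0-10 | 103 10-15 | 102 15-23 |
Completion: 101=10  102=23  103=15
Turnaround (C−A): 101=10  102=19  103=9
Waiting = turnaround − burst: 101=0, 102=11, 103=4
Total waiting = 0 + 11 + 4 = 15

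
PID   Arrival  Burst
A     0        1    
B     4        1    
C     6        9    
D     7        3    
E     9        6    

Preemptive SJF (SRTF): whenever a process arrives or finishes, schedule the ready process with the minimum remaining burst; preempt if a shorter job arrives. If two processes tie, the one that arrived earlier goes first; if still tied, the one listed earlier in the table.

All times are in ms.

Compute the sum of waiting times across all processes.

Gantt: | A 0-1 | idle 1-4 | B 4-5 | idle 5-6 | C 6-7 | D 7-10 | E 10-16 | C 16-24 |
Completion: A=1  B=5  C=24  D=10  E=16
Turnaround (C−A): A=1  B=1  C=18  D=3  E=7
Waiting = turnaround − burst: A=0, B=0, C=9, D=0, E=1
Total waiting = 0 + 0 + 9 + 0 + 1 = 10

10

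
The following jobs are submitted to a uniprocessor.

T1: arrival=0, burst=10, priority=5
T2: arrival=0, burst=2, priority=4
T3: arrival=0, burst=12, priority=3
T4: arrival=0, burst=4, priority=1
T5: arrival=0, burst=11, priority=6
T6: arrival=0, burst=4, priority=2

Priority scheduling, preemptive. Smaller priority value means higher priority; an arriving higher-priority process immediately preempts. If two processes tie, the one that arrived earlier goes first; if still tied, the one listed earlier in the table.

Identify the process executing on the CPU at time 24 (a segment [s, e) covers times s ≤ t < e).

Schedule: | T4 0-4 | T6 4-8 | T3 8-20 | T2 20-22 | T1 22-32 | T5 32-43 |
Completion: T1=32  T2=22  T3=20  T4=4  T5=43  T6=8
Turnaround (C−A): T1=32  T2=22  T3=20  T4=4  T5=43  T6=8

T1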